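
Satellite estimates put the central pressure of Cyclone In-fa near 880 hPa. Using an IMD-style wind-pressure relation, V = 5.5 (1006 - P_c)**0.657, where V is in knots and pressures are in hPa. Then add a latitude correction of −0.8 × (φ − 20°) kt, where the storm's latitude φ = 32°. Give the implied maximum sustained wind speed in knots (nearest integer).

122 kt

ΔP = 1006 − 880 = 126 hPa.
126^0.657 ≈ 23.985.
V ≈ 5.5 × 23.985 ≈ 131.9 kt.
Latitude correction: −0.8 × (32 − 20) = -9.6 kt.
Corrected V ≈ 122.3 kt → 122 kt.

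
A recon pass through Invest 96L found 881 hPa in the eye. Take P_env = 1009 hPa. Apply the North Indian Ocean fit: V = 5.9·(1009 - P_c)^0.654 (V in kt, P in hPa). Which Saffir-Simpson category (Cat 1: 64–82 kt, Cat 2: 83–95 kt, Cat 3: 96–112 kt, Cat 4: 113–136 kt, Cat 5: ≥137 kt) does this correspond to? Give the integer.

ΔP = 1009 − 881 = 128 hPa.
V ≈ 5.9 × 128^0.654 = 5.9 × 23.88 ≈ 141 kt.
141 kt falls in the Category 5 band.

5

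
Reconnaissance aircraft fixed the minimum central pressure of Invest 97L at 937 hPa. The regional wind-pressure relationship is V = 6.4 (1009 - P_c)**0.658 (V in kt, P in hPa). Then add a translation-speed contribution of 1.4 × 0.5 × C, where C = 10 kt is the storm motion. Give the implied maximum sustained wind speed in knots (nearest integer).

ΔP = 1009 − 937 = 72 hPa.
72^0.658 ≈ 16.677.
V ≈ 6.4 × 16.677 ≈ 106.7 kt.
Translation term: 1.4 × 0.5 × 10 = 7 kt.
Corrected V ≈ 113.7 kt → 114 kt.

114 kt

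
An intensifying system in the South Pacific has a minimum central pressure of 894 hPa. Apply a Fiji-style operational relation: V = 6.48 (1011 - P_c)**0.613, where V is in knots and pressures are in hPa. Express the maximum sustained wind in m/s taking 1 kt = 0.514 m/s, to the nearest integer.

ΔP = 1011 − 894 = 117 hPa.
V ≈ 6.48 × 117^0.613 = 6.48 × 18.527 ≈ 120.053 kt.
120.053 × 0.514 ≈ 61.71 m/s → 62 m/s.

62 m/s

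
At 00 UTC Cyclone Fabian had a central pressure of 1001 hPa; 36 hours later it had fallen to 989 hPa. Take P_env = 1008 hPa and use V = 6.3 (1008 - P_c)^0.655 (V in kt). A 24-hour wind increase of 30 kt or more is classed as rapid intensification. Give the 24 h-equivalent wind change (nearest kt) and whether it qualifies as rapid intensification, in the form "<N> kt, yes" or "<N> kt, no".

V₁: ΔP = 7, V ≈ 6.3 × 7^0.655 ≈ 22.54 kt.
V₂: ΔP = 19, V ≈ 6.3 × 19^0.655 ≈ 43.34 kt.
ΔV over 36 h = 20.80 kt → 24 h equivalent = 20.80 × 24/36 ≈ 13.87 kt.
14 kt < 30 kt ⇒ not rapid intensification.

14 kt, no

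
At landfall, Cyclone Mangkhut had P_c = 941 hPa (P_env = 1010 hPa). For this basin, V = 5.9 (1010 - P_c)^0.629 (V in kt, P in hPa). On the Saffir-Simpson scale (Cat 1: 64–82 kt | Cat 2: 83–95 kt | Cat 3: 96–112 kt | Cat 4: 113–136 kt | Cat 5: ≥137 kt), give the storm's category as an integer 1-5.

ΔP = 1010 − 941 = 69 hPa.
V ≈ 5.9 × 69^0.629 = 5.9 × 14.34 ≈ 85 kt.
85 kt falls in the Category 2 band.

2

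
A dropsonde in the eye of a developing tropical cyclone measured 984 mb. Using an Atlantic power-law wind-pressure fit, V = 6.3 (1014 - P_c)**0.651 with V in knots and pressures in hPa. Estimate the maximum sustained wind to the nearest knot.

58 kt

ΔP = 1014 − 984 = 30 mb.
30^0.651 ≈ 9.154.
V ≈ 6.3 × 9.154 ≈ 57.7 kt.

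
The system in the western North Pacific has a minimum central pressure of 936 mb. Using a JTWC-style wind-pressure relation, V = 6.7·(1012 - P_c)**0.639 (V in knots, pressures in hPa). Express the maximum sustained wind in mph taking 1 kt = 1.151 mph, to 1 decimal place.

122.7 mph

ΔP = 1012 − 936 = 76 mb.
V ≈ 6.7 × 76^0.639 = 6.7 × 15.916 ≈ 106.639 kt.
106.639 × 1.151 ≈ 122.74 mph → 122.7 mph.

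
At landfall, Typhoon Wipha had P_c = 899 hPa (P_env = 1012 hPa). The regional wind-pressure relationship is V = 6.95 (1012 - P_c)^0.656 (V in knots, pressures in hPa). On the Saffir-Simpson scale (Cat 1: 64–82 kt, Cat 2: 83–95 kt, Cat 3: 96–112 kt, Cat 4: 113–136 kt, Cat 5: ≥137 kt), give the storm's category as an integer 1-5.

5

ΔP = 1012 − 899 = 113 hPa.
V ≈ 6.95 × 113^0.656 = 6.95 × 22.22 ≈ 154 kt.
154 kt falls in the Category 5 band.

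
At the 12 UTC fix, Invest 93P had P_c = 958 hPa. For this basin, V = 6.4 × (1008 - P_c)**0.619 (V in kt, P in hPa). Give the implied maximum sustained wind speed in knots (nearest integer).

ΔP = 1008 − 958 = 50 hPa.
50^0.619 ≈ 11.263.
V ≈ 6.4 × 11.263 ≈ 72.1 kt.

72 kt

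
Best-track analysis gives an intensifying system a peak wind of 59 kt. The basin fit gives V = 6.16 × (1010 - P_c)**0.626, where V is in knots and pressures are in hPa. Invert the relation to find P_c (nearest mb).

ΔP = (V / 6.16)^(1/0.626) = (59/6.16)^1.597.
59/6.16 = 9.578; 9.578^1.597 ≈ 36.94 mb.
P_c = 1010 − 36.94 = 973.06 ≈ 973 mb.

973 mb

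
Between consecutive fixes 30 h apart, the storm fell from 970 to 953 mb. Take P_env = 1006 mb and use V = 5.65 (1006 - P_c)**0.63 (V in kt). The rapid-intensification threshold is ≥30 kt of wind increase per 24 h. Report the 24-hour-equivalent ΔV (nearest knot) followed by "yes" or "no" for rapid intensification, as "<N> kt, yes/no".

V₁: ΔP = 36, V ≈ 5.65 × 36^0.63 ≈ 54.02 kt.
V₂: ΔP = 53, V ≈ 5.65 × 53^0.63 ≈ 68.92 kt.
ΔV over 30 h = 14.90 kt → 24 h equivalent = 14.90 × 24/30 ≈ 11.92 kt.
12 kt < 30 kt ⇒ not rapid intensification.

12 kt, no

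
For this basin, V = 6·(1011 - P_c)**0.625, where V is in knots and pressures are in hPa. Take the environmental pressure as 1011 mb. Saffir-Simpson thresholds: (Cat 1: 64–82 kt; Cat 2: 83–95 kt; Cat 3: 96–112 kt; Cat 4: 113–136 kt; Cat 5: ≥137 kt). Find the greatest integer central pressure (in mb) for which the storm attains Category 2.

Category 2 begins at V = 83 kt.
Required ΔP = (83/6)^(1/0.625) = 13.833^1.600 ≈ 66.91 mb.
P_c ≤ 1011 − 66.91 = 944.09, so the highest integer P_c is 944 mb.

944 mb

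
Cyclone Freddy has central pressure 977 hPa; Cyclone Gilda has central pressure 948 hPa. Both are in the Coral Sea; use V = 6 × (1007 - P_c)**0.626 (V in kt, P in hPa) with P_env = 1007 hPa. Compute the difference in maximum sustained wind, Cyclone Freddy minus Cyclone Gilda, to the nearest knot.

Cyclone Freddy: ΔP = 30; V ≈ 6 × 30^0.626 ≈ 50.45 kt.
Cyclone Gilda: ΔP = 59; V ≈ 6 × 59^0.626 ≈ 77.04 kt.
Difference ≈ 50.45 − 77.04 = -26.59 → -27 kt.

-27 kt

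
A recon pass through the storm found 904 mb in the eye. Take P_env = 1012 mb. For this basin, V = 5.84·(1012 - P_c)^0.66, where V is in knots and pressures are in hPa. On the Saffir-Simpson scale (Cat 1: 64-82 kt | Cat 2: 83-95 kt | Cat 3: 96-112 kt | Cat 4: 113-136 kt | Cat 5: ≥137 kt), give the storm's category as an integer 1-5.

ΔP = 1012 − 904 = 108 mb.
V ≈ 5.84 × 108^0.66 = 5.84 × 21.98 ≈ 128 kt.
128 kt falls in the Category 4 band.

4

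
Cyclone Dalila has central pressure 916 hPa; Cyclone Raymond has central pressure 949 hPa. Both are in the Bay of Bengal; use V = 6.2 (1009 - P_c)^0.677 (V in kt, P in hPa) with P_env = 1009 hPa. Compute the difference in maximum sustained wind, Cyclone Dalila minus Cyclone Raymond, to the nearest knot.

Cyclone Dalila: ΔP = 93; V ≈ 6.2 × 93^0.677 ≈ 133.37 kt.
Cyclone Raymond: ΔP = 60; V ≈ 6.2 × 60^0.677 ≈ 99.13 kt.
Difference ≈ 133.37 − 99.13 = 34.24 → 34 kt.

34 kt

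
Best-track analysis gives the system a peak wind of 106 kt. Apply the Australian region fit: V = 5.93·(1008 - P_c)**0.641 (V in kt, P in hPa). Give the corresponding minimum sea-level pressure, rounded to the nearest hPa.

ΔP = (V / 5.93)^(1/0.641) = (106/5.93)^1.560.
106/5.93 = 17.875; 17.875^1.560 ≈ 89.86 hPa.
P_c = 1008 − 89.86 = 918.14 ≈ 918 hPa.

918 hPa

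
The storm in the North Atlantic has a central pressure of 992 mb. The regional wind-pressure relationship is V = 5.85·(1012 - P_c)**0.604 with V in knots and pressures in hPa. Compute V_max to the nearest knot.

36 kt

ΔP = 1012 − 992 = 20 mb.
20^0.604 ≈ 6.107.
V ≈ 5.85 × 6.107 ≈ 35.7 kt.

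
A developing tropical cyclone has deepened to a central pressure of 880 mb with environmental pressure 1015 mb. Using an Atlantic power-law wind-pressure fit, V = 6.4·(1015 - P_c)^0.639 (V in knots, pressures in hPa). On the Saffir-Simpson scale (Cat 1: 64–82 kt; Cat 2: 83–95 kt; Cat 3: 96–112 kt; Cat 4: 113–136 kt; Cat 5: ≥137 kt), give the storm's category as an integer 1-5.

ΔP = 1015 − 880 = 135 mb.
V ≈ 6.4 × 135^0.639 = 6.4 × 22.98 ≈ 147 kt.
147 kt falls in the Category 5 band.

5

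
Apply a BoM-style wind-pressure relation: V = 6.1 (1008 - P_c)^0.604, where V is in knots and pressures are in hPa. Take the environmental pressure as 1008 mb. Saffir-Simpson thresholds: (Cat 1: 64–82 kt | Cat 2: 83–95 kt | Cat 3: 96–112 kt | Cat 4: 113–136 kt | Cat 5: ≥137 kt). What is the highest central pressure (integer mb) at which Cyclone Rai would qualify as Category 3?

912 mb

Category 3 begins at V = 96 kt.
Required ΔP = (96/6.1)^(1/0.604) = 15.738^1.656 ≈ 95.87 mb.
P_c ≤ 1008 − 95.87 = 912.13, so the highest integer P_c is 912 mb.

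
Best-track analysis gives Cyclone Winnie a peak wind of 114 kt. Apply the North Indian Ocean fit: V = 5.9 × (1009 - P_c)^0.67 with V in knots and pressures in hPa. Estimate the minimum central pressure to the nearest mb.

926 mb

ΔP = (V / 5.9)^(1/0.67) = (114/5.9)^1.493.
114/5.9 = 19.322; 19.322^1.493 ≈ 83.08 mb.
P_c = 1009 − 83.08 = 925.92 ≈ 926 mb.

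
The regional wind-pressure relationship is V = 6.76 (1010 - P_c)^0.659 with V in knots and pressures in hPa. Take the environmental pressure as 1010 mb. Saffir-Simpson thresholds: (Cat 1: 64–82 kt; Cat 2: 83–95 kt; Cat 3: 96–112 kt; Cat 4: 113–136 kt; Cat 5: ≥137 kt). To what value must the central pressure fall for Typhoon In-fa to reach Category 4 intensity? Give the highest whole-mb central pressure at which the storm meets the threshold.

Category 4 begins at V = 113 kt.
Required ΔP = (113/6.76)^(1/0.659) = 16.716^1.517 ≈ 71.79 mb.
P_c ≤ 1010 − 71.79 = 938.21, so the highest integer P_c is 938 mb.

938 mb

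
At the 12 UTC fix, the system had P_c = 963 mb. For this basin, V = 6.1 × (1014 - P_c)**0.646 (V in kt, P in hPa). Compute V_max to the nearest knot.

77 kt

ΔP = 1014 − 963 = 51 mb.
51^0.646 ≈ 12.679.
V ≈ 6.1 × 12.679 ≈ 77.3 kt.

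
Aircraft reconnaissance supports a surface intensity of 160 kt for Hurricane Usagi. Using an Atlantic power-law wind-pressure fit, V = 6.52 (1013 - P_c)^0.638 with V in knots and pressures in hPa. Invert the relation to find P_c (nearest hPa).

862 hPa

ΔP = (V / 6.52)^(1/0.638) = (160/6.52)^1.567.
160/6.52 = 24.540; 24.540^1.567 ≈ 150.83 hPa.
P_c = 1013 − 150.83 = 862.17 ≈ 862 hPa.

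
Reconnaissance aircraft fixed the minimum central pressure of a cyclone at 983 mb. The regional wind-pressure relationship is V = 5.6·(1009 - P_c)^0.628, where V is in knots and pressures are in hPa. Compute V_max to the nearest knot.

ΔP = 1009 − 983 = 26 mb.
26^0.628 ≈ 7.738.
V ≈ 5.6 × 7.738 ≈ 43.3 kt.

43 kt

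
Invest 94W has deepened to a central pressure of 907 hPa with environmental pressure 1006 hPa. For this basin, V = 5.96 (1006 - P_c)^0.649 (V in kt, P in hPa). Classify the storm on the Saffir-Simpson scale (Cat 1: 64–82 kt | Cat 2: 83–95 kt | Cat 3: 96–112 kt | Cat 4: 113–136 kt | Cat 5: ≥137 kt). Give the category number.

4

ΔP = 1006 − 907 = 99 hPa.
V ≈ 5.96 × 99^0.649 = 5.96 × 19.73 ≈ 118 kt.
118 kt falls in the Category 4 band.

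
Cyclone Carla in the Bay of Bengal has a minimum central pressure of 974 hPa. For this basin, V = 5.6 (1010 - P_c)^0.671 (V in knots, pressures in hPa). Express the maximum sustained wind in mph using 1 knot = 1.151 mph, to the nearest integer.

71 mph

ΔP = 1010 − 974 = 36 hPa.
V ≈ 5.6 × 36^0.671 = 5.6 × 11.073 ≈ 62.011 kt.
62.011 × 1.151 ≈ 71.37 mph → 71 mph.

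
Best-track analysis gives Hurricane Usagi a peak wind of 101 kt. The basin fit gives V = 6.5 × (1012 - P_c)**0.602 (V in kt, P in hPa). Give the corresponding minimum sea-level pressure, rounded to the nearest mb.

917 mb

ΔP = (V / 6.5)^(1/0.602) = (101/6.5)^1.661.
101/6.5 = 15.538; 15.538^1.661 ≈ 95.30 mb.
P_c = 1012 − 95.30 = 916.70 ≈ 917 mb.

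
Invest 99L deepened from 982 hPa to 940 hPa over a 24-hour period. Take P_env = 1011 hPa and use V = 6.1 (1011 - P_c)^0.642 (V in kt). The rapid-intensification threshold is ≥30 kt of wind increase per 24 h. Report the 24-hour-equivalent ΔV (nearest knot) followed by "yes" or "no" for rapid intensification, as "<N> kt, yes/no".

V₁: ΔP = 29, V ≈ 6.1 × 29^0.642 ≈ 52.99 kt.
V₂: ΔP = 71, V ≈ 6.1 × 71^0.642 ≈ 94.15 kt.
ΔV over 24 h = 41.16 kt → 24 h equivalent = 41.16 × 24/24 ≈ 41.16 kt.
41 kt ≥ 30 kt ⇒ rapid intensification.

41 kt, yes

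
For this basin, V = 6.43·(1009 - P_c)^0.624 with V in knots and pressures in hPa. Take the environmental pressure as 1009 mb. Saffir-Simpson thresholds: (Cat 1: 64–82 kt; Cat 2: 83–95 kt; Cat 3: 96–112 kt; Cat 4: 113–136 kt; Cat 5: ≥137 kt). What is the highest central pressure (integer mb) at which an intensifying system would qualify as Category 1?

969 mb

Category 1 begins at V = 64 kt.
Required ΔP = (64/6.43)^(1/0.624) = 9.953^1.603 ≈ 39.75 mb.
P_c ≤ 1009 − 39.75 = 969.25, so the highest integer P_c is 969 mb.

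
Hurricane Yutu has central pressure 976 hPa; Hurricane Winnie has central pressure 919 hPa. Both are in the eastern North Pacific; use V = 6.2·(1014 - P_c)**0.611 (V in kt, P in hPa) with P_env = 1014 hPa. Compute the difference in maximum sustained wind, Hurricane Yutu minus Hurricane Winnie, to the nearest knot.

Hurricane Yutu: ΔP = 38; V ≈ 6.2 × 38^0.611 ≈ 57.23 kt.
Hurricane Winnie: ΔP = 95; V ≈ 6.2 × 95^0.611 ≈ 100.18 kt.
Difference ≈ 57.23 − 100.18 = -42.95 → -43 kt.

-43 kt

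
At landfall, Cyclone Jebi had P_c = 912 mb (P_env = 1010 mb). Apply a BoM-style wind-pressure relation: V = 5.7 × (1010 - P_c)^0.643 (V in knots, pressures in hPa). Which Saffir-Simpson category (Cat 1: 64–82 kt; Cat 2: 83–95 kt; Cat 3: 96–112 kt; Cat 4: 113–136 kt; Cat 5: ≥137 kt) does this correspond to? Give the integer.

3

ΔP = 1010 − 912 = 98 mb.
V ≈ 5.7 × 98^0.643 = 5.7 × 19.07 ≈ 109 kt.
109 kt falls in the Category 3 band.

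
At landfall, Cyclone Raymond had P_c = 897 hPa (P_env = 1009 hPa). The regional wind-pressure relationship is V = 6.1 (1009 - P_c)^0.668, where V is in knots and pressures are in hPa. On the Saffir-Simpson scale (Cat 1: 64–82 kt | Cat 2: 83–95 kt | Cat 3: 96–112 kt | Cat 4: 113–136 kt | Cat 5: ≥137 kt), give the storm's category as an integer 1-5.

ΔP = 1009 − 897 = 112 hPa.
V ≈ 6.1 × 112^0.668 = 6.1 × 23.38 ≈ 143 kt.
143 kt falls in the Category 5 band.

5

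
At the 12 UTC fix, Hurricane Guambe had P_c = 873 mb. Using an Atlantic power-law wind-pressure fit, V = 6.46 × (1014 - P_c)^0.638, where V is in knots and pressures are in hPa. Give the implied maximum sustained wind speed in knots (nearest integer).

152 kt

ΔP = 1014 − 873 = 141 mb.
141^0.638 ≈ 23.507.
V ≈ 6.46 × 23.507 ≈ 151.9 kt.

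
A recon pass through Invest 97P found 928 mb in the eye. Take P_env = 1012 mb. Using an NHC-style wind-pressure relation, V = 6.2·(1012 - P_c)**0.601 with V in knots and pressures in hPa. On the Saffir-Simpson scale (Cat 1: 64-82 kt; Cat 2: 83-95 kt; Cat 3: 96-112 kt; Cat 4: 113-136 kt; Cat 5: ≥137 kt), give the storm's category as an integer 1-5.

2

ΔP = 1012 − 928 = 84 mb.
V ≈ 6.2 × 84^0.601 = 6.2 × 14.34 ≈ 89 kt.
89 kt falls in the Category 2 band.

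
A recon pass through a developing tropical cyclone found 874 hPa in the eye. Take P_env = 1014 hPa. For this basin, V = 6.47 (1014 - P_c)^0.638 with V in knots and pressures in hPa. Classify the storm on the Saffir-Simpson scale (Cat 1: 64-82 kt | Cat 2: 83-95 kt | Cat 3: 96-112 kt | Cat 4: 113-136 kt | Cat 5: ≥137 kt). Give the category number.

ΔP = 1014 − 874 = 140 hPa.
V ≈ 6.47 × 140^0.638 = 6.47 × 23.40 ≈ 151 kt.
151 kt falls in the Category 5 band.

5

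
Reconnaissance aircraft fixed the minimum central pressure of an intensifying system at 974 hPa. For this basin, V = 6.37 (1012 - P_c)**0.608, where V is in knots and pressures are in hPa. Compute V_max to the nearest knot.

ΔP = 1012 − 974 = 38 hPa.
38^0.608 ≈ 9.131.
V ≈ 6.37 × 9.131 ≈ 58.2 kt.

58 kt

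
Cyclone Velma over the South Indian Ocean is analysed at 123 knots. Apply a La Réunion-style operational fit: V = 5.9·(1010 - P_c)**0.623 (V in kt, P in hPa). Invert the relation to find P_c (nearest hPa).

879 hPa

ΔP = (V / 5.9)^(1/0.623) = (123/5.9)^1.605.
123/5.9 = 20.847; 20.847^1.605 ≈ 131.00 hPa.
P_c = 1010 − 131.00 = 879.00 ≈ 879 hPa.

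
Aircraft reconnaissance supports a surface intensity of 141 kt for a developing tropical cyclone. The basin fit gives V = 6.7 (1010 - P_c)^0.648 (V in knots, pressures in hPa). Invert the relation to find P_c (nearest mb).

ΔP = (V / 6.7)^(1/0.648) = (141/6.7)^1.543.
141/6.7 = 21.045; 21.045^1.543 ≈ 110.13 mb.
P_c = 1010 − 110.13 = 899.87 ≈ 900 mb.

900 mb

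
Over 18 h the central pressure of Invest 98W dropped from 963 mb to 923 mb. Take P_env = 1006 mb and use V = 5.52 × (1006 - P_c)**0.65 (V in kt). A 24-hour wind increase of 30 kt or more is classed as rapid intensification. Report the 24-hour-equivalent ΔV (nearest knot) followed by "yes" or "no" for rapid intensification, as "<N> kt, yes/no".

V₁: ΔP = 43, V ≈ 5.52 × 43^0.65 ≈ 63.63 kt.
V₂: ΔP = 83, V ≈ 5.52 × 83^0.65 ≈ 97.58 kt.
ΔV over 18 h = 33.95 kt → 24 h equivalent = 33.95 × 24/18 ≈ 45.27 kt.
45 kt ≥ 30 kt ⇒ rapid intensification.

45 kt, yes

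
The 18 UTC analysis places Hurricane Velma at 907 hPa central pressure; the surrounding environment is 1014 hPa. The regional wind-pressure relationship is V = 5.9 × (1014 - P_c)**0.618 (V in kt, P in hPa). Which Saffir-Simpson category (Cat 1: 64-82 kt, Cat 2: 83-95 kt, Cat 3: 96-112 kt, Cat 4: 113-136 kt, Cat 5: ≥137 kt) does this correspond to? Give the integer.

ΔP = 1014 − 907 = 107 hPa.
V ≈ 5.9 × 107^0.618 = 5.9 × 17.95 ≈ 106 kt.
106 kt falls in the Category 3 band.

3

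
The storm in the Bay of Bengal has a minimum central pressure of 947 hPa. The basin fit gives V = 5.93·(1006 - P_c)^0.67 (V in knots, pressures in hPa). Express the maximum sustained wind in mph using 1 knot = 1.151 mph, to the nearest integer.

ΔP = 1006 − 947 = 59 hPa.
V ≈ 5.93 × 59^0.67 = 5.93 × 15.363 ≈ 91.102 kt.
91.102 × 1.151 ≈ 104.86 mph → 105 mph.

105 mph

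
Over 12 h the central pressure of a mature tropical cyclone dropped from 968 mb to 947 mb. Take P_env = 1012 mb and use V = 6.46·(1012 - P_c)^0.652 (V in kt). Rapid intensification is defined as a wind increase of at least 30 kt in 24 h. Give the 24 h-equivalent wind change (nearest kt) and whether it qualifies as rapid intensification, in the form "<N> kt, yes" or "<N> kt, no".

V₁: ΔP = 44, V ≈ 6.46 × 44^0.652 ≈ 76.17 kt.
V₂: ΔP = 65, V ≈ 6.46 × 65^0.652 ≈ 98.23 kt.
ΔV over 12 h = 22.06 kt → 24 h equivalent = 22.06 × 24/12 ≈ 44.12 kt.
44 kt ≥ 30 kt ⇒ rapid intensification.

44 kt, yes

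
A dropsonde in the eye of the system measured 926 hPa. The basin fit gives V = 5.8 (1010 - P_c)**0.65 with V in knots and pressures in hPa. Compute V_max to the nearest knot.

ΔP = 1010 − 926 = 84 hPa.
84^0.65 ≈ 17.815.
V ≈ 5.8 × 17.815 ≈ 103.3 kt.

103 kt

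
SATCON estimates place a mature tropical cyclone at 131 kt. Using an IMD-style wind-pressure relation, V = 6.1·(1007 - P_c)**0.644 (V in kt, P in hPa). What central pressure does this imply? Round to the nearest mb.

ΔP = (V / 6.1)^(1/0.644) = (131/6.1)^1.553.
131/6.1 = 21.475; 21.475^1.553 ≈ 117.01 mb.
P_c = 1007 − 117.01 = 889.99 ≈ 890 mb.

890 mb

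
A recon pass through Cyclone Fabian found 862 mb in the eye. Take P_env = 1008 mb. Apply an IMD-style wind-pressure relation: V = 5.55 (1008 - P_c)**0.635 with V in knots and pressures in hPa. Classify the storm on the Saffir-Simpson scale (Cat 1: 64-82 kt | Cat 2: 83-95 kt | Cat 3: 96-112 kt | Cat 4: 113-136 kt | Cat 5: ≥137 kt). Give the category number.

ΔP = 1008 − 862 = 146 mb.
V ≈ 5.55 × 146^0.635 = 5.55 × 23.68 ≈ 131 kt.
131 kt falls in the Category 4 band.

4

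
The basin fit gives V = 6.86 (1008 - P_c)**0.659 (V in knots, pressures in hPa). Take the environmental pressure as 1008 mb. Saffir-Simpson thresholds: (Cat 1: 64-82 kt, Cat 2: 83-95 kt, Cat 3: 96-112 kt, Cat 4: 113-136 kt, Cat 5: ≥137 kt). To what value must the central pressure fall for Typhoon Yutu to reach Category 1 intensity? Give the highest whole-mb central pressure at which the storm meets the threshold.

Category 1 begins at V = 64 kt.
Required ΔP = (64/6.86)^(1/0.659) = 9.329^1.517 ≈ 29.63 mb.
P_c ≤ 1008 − 29.63 = 978.37, so the highest integer P_c is 978 mb.

978 mb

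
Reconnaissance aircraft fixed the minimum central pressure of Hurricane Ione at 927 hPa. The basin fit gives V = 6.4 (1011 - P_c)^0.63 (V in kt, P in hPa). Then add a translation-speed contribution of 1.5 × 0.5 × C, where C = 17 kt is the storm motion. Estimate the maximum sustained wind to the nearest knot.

ΔP = 1011 − 927 = 84 hPa.
84^0.63 ≈ 16.304.
V ≈ 6.4 × 16.304 ≈ 104.3 kt.
Translation term: 1.5 × 0.5 × 17 = 12.75 kt.
Corrected V ≈ 117.05 kt → 117 kt.

117 kt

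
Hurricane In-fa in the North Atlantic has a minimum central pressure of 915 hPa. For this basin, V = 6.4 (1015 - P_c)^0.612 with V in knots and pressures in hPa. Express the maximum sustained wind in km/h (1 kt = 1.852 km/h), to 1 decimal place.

ΔP = 1015 − 915 = 100 hPa.
V ≈ 6.4 × 100^0.612 = 6.4 × 16.749 ≈ 107.196 kt.
107.196 × 1.852 ≈ 198.53 km/h → 198.5 km/h.

198.5 km/h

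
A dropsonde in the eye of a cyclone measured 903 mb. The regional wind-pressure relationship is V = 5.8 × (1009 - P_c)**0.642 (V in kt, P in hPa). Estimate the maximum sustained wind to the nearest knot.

116 kt

ΔP = 1009 − 903 = 106 mb.
106^0.642 ≈ 19.964.
V ≈ 5.8 × 19.964 ≈ 115.8 kt.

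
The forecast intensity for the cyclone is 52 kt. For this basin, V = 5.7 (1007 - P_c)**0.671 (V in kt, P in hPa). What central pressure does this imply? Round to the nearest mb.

980 mb

ΔP = (V / 5.7)^(1/0.671) = (52/5.7)^1.490.
52/5.7 = 9.123; 9.123^1.490 ≈ 26.97 mb.
P_c = 1007 − 26.97 = 980.03 ≈ 980 mb.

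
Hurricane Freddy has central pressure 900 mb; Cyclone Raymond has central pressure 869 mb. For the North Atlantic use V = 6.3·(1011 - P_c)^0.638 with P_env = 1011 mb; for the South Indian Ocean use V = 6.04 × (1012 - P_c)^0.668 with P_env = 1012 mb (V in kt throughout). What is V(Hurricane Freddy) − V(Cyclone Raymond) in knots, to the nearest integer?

Hurricane Freddy: ΔP = 111; V ≈ 6.3 × 111^0.638 ≈ 127.13 kt.
Cyclone Raymond: ΔP = 143; V ≈ 6.04 × 143^0.668 ≈ 166.27 kt.
Difference ≈ 127.13 − 166.27 = -39.14 → -39 kt.

-39 kt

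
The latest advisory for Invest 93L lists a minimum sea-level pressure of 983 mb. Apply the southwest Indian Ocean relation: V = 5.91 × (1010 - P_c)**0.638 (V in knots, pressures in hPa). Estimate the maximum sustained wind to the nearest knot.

ΔP = 1010 − 983 = 27 mb.
27^0.638 ≈ 8.189.
V ≈ 5.91 × 8.189 ≈ 48.4 kt.

48 kt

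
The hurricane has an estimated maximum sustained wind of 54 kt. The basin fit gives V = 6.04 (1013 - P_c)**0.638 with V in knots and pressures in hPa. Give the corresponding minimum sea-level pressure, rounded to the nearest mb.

ΔP = (V / 6.04)^(1/0.638) = (54/6.04)^1.567.
54/6.04 = 8.940; 8.940^1.567 ≈ 30.99 mb.
P_c = 1013 − 30.99 = 982.01 ≈ 982 mb.

982 mb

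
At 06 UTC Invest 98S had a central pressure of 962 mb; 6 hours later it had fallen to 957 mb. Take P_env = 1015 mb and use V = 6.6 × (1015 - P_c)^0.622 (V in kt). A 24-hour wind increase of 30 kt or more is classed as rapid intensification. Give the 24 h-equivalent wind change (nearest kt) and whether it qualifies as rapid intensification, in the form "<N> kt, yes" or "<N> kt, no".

V₁: ΔP = 53, V ≈ 6.6 × 53^0.622 ≈ 77.99 kt.
V₂: ΔP = 58, V ≈ 6.6 × 58^0.622 ≈ 82.49 kt.
ΔV over 6 h = 4.50 kt → 24 h equivalent = 4.50 × 24/6 ≈ 18.00 kt.
18 kt < 30 kt ⇒ not rapid intensification.

18 kt, no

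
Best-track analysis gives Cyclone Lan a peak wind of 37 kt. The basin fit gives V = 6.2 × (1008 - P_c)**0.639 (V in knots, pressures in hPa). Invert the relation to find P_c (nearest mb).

992 mb

ΔP = (V / 6.2)^(1/0.639) = (37/6.2)^1.565.
37/6.2 = 5.968; 5.968^1.565 ≈ 16.37 mb.
P_c = 1008 − 16.37 = 991.63 ≈ 992 mb.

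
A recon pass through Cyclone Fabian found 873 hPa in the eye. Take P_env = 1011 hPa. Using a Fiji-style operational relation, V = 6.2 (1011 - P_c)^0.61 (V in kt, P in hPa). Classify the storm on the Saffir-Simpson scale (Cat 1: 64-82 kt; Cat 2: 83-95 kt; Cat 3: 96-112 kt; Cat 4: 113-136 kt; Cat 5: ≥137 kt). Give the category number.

4

ΔP = 1011 − 873 = 138 hPa.
V ≈ 6.2 × 138^0.61 = 6.2 × 20.20 ≈ 125 kt.
125 kt falls in the Category 4 band.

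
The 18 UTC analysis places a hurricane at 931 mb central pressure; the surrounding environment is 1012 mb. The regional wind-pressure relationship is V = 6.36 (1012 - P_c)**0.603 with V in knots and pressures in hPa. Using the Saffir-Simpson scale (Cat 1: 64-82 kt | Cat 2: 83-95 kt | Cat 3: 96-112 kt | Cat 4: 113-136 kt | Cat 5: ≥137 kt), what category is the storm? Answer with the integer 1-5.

ΔP = 1012 − 931 = 81 mb.
V ≈ 6.36 × 81^0.603 = 6.36 × 14.15 ≈ 90 kt.
90 kt falls in the Category 2 band.

2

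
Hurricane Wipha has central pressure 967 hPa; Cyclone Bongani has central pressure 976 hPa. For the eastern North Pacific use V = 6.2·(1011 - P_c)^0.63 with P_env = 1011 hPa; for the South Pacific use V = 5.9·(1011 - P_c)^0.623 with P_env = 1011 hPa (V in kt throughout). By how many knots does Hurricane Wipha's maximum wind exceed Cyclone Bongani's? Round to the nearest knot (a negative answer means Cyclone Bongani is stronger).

13 kt

Hurricane Wipha: ΔP = 44; V ≈ 6.2 × 44^0.63 ≈ 67.26 kt.
Cyclone Bongani: ΔP = 35; V ≈ 5.9 × 35^0.623 ≈ 54.05 kt.
Difference ≈ 67.26 − 54.05 = 13.21 → 13 kt.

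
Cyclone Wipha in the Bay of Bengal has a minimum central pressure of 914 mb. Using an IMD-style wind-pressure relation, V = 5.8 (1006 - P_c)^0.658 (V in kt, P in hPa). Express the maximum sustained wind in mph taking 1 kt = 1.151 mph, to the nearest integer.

131 mph

ΔP = 1006 − 914 = 92 mb.
V ≈ 5.8 × 92^0.658 = 5.8 × 19.596 ≈ 113.658 kt.
113.658 × 1.151 ≈ 130.82 mph → 131 mph.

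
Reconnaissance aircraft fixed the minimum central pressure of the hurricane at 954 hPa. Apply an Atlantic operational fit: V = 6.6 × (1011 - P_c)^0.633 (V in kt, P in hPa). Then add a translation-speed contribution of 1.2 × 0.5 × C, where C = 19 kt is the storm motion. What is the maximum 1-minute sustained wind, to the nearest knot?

ΔP = 1011 − 954 = 57 hPa.
57^0.633 ≈ 12.926.
V ≈ 6.6 × 12.926 ≈ 85.3 kt.
Translation term: 1.2 × 0.5 × 19 = 11.4 kt.
Corrected V ≈ 96.7 kt → 97 kt.

97 kt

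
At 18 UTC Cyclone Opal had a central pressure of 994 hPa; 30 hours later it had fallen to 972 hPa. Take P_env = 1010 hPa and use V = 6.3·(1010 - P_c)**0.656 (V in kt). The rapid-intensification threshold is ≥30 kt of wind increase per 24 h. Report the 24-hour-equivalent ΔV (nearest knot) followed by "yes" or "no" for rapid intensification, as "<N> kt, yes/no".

V₁: ΔP = 16, V ≈ 6.3 × 16^0.656 ≈ 38.84 kt.
V₂: ΔP = 38, V ≈ 6.3 × 38^0.656 ≈ 68.50 kt.
ΔV over 30 h = 29.66 kt → 24 h equivalent = 29.66 × 24/30 ≈ 23.73 kt.
24 kt < 30 kt ⇒ not rapid intensification.

24 kt, no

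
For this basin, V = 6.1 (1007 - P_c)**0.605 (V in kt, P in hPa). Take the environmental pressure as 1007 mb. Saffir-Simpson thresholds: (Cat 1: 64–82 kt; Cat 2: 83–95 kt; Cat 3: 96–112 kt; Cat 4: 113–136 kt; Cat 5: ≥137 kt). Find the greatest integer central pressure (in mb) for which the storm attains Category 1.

Category 1 begins at V = 64 kt.
Required ΔP = (64/6.1)^(1/0.605) = 10.492^1.653 ≈ 48.68 mb.
P_c ≤ 1007 − 48.68 = 958.32, so the highest integer P_c is 958 mb.

958 mb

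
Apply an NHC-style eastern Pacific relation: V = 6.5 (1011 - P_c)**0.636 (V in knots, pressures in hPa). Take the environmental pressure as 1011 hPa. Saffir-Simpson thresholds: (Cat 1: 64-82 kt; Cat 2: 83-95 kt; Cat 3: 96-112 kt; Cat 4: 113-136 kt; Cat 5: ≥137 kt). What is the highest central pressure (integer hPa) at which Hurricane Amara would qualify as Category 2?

Category 2 begins at V = 83 kt.
Required ΔP = (83/6.5)^(1/0.636) = 12.769^1.572 ≈ 54.86 hPa.
P_c ≤ 1011 − 54.86 = 956.14, so the highest integer P_c is 956 hPa.

956 hPa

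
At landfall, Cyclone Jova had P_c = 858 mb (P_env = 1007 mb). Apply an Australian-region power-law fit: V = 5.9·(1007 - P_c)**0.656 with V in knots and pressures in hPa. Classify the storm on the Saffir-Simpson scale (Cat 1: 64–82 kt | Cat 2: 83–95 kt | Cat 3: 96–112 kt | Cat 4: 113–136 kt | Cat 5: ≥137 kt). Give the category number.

5

ΔP = 1007 − 858 = 149 mb.
V ≈ 5.9 × 149^0.656 = 5.9 × 26.64 ≈ 157 kt.
157 kt falls in the Category 5 band.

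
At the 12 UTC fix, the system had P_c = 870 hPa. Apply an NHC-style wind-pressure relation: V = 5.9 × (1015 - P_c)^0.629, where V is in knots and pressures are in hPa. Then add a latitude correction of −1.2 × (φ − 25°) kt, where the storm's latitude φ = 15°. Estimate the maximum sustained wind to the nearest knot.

ΔP = 1015 − 870 = 145 hPa.
145^0.629 ≈ 22.882.
V ≈ 5.9 × 22.882 ≈ 135.0 kt.
Latitude correction: −1.2 × (15 − 25) = 12 kt.
Corrected V ≈ 147 kt → 147 kt.

147 kt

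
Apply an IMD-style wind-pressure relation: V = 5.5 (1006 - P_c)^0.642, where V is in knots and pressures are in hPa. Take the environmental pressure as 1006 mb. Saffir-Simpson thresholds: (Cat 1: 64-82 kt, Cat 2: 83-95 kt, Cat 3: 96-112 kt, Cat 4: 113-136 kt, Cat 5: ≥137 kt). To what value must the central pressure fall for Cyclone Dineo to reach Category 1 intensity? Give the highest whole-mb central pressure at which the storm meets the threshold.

Category 1 begins at V = 64 kt.
Required ΔP = (64/5.5)^(1/0.642) = 11.636^1.558 ≈ 45.72 mb.
P_c ≤ 1006 − 45.72 = 960.28, so the highest integer P_c is 960 mb.

960 mb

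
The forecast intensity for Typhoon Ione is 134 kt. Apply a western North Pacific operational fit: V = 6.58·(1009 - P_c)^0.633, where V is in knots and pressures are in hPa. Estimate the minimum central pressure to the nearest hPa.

ΔP = (V / 6.58)^(1/0.633) = (134/6.58)^1.580.
134/6.58 = 20.365; 20.365^1.580 ≈ 116.88 hPa.
P_c = 1009 − 116.88 = 892.12 ≈ 892 hPa.

892 hPa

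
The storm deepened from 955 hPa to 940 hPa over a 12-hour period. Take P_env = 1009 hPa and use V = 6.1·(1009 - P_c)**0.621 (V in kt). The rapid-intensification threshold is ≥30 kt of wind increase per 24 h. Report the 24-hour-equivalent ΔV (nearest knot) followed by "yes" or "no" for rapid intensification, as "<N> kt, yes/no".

24 kt, no

V₁: ΔP = 54, V ≈ 6.1 × 54^0.621 ≈ 72.64 kt.
V₂: ΔP = 69, V ≈ 6.1 × 69^0.621 ≈ 84.58 kt.
ΔV over 12 h = 11.94 kt → 24 h equivalent = 11.94 × 24/12 ≈ 23.88 kt.
24 kt < 30 kt ⇒ not rapid intensification.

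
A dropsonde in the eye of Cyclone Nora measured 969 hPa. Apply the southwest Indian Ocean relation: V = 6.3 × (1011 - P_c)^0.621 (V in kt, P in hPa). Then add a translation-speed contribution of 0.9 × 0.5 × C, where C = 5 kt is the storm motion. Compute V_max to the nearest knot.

ΔP = 1011 − 969 = 42 hPa.
42^0.621 ≈ 10.187.
V ≈ 6.3 × 10.187 ≈ 64.2 kt.
Translation term: 0.9 × 0.5 × 5 = 2.25 kt.
Corrected V ≈ 66.45 kt → 66 kt.

66 kt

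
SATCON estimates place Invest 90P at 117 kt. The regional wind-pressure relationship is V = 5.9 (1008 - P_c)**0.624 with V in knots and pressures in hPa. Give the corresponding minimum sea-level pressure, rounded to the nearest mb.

ΔP = (V / 5.9)^(1/0.624) = (117/5.9)^1.603.
117/5.9 = 19.831; 19.831^1.603 ≈ 119.97 mb.
P_c = 1008 − 119.97 = 888.03 ≈ 888 mb.

888 mb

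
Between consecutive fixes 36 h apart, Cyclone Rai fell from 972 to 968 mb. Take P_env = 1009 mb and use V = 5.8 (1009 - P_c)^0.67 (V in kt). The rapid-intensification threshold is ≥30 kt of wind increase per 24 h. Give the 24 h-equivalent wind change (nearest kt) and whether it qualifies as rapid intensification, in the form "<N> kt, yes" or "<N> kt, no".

3 kt, no

V₁: ΔP = 37, V ≈ 5.8 × 37^0.67 ≈ 65.18 kt.
V₂: ΔP = 41, V ≈ 5.8 × 41^0.67 ≈ 69.82 kt.
ΔV over 36 h = 4.64 kt → 24 h equivalent = 4.64 × 24/36 ≈ 3.09 kt.
3 kt < 30 kt ⇒ not rapid intensification.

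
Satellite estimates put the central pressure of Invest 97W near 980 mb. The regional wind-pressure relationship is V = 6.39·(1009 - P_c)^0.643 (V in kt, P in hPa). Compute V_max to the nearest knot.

56 kt

ΔP = 1009 − 980 = 29 mb.
29^0.643 ≈ 8.716.
V ≈ 6.39 × 8.716 ≈ 55.7 kt.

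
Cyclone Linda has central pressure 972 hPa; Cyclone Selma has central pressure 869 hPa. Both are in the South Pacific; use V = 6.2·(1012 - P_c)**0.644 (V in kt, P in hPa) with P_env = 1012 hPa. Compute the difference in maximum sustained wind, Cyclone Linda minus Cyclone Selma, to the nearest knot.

Cyclone Linda: ΔP = 40; V ≈ 6.2 × 40^0.644 ≈ 66.70 kt.
Cyclone Selma: ΔP = 143; V ≈ 6.2 × 143^0.644 ≈ 151.51 kt.
Difference ≈ 66.70 − 151.51 = -84.81 → -85 kt.

-85 kt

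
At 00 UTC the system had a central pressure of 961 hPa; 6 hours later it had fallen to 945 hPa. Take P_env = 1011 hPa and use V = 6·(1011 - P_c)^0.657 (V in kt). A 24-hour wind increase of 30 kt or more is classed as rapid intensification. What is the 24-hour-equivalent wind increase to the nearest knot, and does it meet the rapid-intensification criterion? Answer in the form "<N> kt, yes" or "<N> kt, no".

V₁: ΔP = 50, V ≈ 6 × 50^0.657 ≈ 78.41 kt.
V₂: ΔP = 66, V ≈ 6 × 66^0.657 ≈ 94.10 kt.
ΔV over 6 h = 15.69 kt → 24 h equivalent = 15.69 × 24/6 ≈ 62.76 kt.
63 kt ≥ 30 kt ⇒ rapid intensification.

63 kt, yes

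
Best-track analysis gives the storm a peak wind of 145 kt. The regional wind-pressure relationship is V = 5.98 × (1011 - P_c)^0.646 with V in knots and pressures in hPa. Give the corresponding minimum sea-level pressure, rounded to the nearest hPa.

872 hPa

ΔP = (V / 5.98)^(1/0.646) = (145/5.98)^1.548.
145/5.98 = 24.247; 24.247^1.548 ≈ 139.14 hPa.
P_c = 1011 − 139.14 = 871.86 ≈ 872 hPa.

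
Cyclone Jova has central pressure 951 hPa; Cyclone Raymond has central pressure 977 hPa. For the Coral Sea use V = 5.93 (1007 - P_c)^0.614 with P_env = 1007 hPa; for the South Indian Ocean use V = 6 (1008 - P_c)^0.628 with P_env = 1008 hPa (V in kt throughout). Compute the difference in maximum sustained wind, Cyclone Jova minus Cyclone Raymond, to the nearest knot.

Cyclone Jova: ΔP = 56; V ≈ 5.93 × 56^0.614 ≈ 70.22 kt.
Cyclone Raymond: ΔP = 31; V ≈ 6 × 31^0.628 ≈ 51.85 kt.
Difference ≈ 70.22 − 51.85 = 18.37 → 18 kt.

18 kt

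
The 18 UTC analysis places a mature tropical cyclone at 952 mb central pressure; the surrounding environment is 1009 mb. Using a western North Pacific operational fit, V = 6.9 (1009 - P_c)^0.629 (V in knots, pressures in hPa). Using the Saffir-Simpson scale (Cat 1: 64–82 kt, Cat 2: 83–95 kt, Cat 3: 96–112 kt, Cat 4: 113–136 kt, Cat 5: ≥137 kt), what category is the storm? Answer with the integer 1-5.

2

ΔP = 1009 − 952 = 57 mb.
V ≈ 6.9 × 57^0.629 = 6.9 × 12.72 ≈ 88 kt.
88 kt falls in the Category 2 band.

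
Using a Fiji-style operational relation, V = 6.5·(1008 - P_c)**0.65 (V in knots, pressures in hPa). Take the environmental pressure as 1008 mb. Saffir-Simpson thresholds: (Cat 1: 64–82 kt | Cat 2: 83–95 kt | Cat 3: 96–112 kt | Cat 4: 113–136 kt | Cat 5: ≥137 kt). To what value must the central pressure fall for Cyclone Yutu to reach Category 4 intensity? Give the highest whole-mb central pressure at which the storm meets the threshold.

Category 4 begins at V = 113 kt.
Required ΔP = (113/6.5)^(1/0.65) = 17.385^1.538 ≈ 80.90 mb.
P_c ≤ 1008 − 80.90 = 927.10, so the highest integer P_c is 927 mb.

927 mb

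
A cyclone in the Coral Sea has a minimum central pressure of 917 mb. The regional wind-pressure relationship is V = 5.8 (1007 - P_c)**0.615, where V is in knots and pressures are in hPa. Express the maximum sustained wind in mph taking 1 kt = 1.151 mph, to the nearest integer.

ΔP = 1007 − 917 = 90 mb.
V ≈ 5.8 × 90^0.615 = 5.8 × 15.917 ≈ 92.318 kt.
92.318 × 1.151 ≈ 106.26 mph → 106 mph.

106 mph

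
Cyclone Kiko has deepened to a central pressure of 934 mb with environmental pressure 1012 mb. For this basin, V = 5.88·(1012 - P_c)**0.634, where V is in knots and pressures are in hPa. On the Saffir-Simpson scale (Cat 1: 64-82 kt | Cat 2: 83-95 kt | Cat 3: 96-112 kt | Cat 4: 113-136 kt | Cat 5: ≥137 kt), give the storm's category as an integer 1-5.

ΔP = 1012 − 934 = 78 mb.
V ≈ 5.88 × 78^0.634 = 5.88 × 15.83 ≈ 93 kt.
93 kt falls in the Category 2 band.

2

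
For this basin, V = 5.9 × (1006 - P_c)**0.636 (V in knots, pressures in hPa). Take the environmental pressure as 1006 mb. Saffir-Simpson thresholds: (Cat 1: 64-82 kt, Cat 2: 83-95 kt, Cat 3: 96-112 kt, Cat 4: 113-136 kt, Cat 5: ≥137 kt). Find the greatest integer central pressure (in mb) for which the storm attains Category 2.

942 mb

Category 2 begins at V = 83 kt.
Required ΔP = (83/5.9)^(1/0.636) = 14.068^1.572 ≈ 63.88 mb.
P_c ≤ 1006 − 63.88 = 942.12, so the highest integer P_c is 942 mb.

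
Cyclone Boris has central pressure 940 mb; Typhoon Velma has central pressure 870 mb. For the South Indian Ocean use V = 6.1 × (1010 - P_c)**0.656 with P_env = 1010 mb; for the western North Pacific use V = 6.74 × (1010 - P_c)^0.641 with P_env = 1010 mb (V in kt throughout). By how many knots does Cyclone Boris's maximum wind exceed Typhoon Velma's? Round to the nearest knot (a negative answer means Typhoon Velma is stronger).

Cyclone Boris: ΔP = 70; V ≈ 6.1 × 70^0.656 ≈ 99.02 kt.
Typhoon Velma: ΔP = 140; V ≈ 6.74 × 140^0.641 ≈ 160.08 kt.
Difference ≈ 99.02 − 160.08 = -61.06 → -61 kt.

-61 kt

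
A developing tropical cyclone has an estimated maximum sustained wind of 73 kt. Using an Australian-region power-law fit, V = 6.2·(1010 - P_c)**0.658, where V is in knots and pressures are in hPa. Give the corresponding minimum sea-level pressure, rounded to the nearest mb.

968 mb

ΔP = (V / 6.2)^(1/0.658) = (73/6.2)^1.520.
73/6.2 = 11.774; 11.774^1.520 ≈ 42.42 mb.
P_c = 1010 − 42.42 = 967.58 ≈ 968 mb.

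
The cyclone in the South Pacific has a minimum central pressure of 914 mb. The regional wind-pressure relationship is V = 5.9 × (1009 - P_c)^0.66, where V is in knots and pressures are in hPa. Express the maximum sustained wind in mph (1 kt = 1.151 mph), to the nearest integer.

ΔP = 1009 − 914 = 95 mb.
V ≈ 5.9 × 95^0.66 = 5.9 × 20.197 ≈ 119.165 kt.
119.165 × 1.151 ≈ 137.16 mph → 137 mph.

137 mph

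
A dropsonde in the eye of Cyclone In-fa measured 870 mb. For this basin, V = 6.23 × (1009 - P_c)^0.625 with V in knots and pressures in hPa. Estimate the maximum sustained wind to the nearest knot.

136 kt

ΔP = 1009 − 870 = 139 mb.
139^0.625 ≈ 21.847.
V ≈ 6.23 × 21.847 ≈ 136.1 kt.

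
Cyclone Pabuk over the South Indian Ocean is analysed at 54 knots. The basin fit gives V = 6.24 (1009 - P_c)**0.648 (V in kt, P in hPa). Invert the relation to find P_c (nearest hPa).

981 hPa

ΔP = (V / 6.24)^(1/0.648) = (54/6.24)^1.543.
54/6.24 = 8.654; 8.654^1.543 ≈ 27.95 hPa.
P_c = 1009 − 27.95 = 981.05 ≈ 981 hPa.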